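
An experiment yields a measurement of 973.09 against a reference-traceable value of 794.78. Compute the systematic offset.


Systematic error = measured - true
= 973.09 - 794.78
= 178.3100

178.3100


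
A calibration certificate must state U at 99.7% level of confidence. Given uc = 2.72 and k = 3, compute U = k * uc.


U = k * uc
U = 3 * 2.72
U = 8.1600

8.1600


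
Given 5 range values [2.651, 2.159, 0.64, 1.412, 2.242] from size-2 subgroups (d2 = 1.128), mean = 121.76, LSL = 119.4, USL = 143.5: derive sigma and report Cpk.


R_bar = (2.651 + 2.159 + 0.64 + 1.412 + 2.242) / 5 = 1.8208
sigma = R_bar / d2 = 1.8208 / 1.128 = 1.6141844
Cp = (USL - LSL)/(6*sigma) = (143.5 - 119.4)/(6*1.6141844) = 2.4884
Cpu = (143.5 - 121.76)/(3*1.6141844) = 4.4894
Cpl = (121.76 - 119.4)/(3*1.6141844) = 0.4873
Cpk = min(Cpu, Cpl) = 0.4873

0.4873


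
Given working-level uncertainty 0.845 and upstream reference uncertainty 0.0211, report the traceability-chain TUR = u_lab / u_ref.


TUR = u_lab / u_ref
= 0.845 / 0.0211
= 40.0474

40.0474


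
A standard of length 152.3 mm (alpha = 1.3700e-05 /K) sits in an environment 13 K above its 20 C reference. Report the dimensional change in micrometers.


dL = L * alpha * dT
= 152.3 * 1.3700e-05 * 13
= 0.0271246 mm
dL_um = 0.0271246 * 1000 = 27.1246 um

27.1246


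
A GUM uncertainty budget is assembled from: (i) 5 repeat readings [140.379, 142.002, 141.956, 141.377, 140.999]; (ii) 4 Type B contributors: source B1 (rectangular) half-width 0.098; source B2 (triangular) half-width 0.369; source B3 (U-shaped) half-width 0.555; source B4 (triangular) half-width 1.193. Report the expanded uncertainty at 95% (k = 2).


mean = (140.379 + 142.002 + 141.956 + 141.377 + 140.999) / 5 = 141.3426
s = sqrt(sum((x - mean)^2)/(n-1)) = 0.6816959
u_A = s / sqrt(n) = 0.6816959 / sqrt(5) = 0.30486367
u_B1 = 0.098 / sqrt(3) = 0.056580326
u_B2 = 0.369 / sqrt(6) = 0.15064362
u_B3 = 0.555 / sqrt(2) = 0.39244426
u_B4 = 1.193 / sqrt(6) = 0.48704021
uc = sqrt(0.30486367^2 + 0.056580326^2 + 0.15064362^2 + 0.39244426^2 + 0.48704021^2) = 0.714183
U = k * uc = 2 * 0.714183
U = 1.4284

1.4284


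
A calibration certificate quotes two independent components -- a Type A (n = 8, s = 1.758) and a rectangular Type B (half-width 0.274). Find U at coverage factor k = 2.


u_A = s / sqrt(n) = 1.758 / sqrt(8) = 0.62154686
u_B = half_width / sqrt(3) = 0.274 / sqrt(3) = 0.15819397
uc = sqrt(u_A^2 + u_B^2) = sqrt(0.62154686^2 + 0.15819397^2) = 0.64136248
U = k * uc = 2 * 0.64136248
U = 1.2827

1.2827


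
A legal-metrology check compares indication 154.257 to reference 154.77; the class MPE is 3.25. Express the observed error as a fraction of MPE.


e = indication - reference = 154.257 - 154.77 = -0.5130
|e| = 0.5130
ratio = |e| / MPE = 0.5130 / 3.25
ratio = 0.1578

0.1578


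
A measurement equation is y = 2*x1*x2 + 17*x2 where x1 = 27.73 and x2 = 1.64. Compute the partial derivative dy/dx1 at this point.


y = 2*x1*x2 + 17*x2
dy/dx1 = 2*x2
Evaluate at x2 = 1.64: c1 = 2 * 1.64
c1 = 3.2800

3.2800


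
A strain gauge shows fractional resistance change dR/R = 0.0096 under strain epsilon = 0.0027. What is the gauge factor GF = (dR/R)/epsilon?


GF = (dR/R) / epsilon
= 0.0096 / 0.0027
= 3.5556

3.5556


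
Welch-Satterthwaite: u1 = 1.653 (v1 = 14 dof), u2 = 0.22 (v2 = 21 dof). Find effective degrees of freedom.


uc = sqrt(u1^2 + u2^2) = sqrt(1.653^2 + 0.22^2) = 1.6675758
v_eff = uc^4 / (u1^4/v1 + u2^4/v2)
= 1.6675758^4 / (1.653^4/14 + 0.22^4/21)
= 7.732899 / 0.53340147
v_eff = 14.4973

14.4973


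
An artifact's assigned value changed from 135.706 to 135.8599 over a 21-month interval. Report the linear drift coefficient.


rate = (v2 - v1) / months
= (135.8599 - 135.706) / 21
= 0.1539 / 21
= 0.0073

0.0073


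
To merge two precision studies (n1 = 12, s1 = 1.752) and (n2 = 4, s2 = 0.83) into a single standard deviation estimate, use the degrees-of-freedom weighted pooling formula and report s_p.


s_p = sqrt(((n1-1)*s1^2 + (n2-1)*s2^2) / (n1+n2-2))
numerator = (12-1)*1.752^2 + (4-1)*0.83^2 = 33.764544 + 2.0667 = 35.831244
denominator = 12 + 4 - 2 = 14
s_p^2 = 35.831244 / 14 = 2.5593746
s_p = sqrt(2.5593746) = 1.5998

1.5998


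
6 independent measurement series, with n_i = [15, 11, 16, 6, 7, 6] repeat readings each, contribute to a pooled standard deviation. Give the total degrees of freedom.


nu = sum_i (n_i - 1)
nu = ((15 - 1) + (11 - 1) + (16 - 1) + (6 - 1) + (7 - 1) + (6 - 1))
nu = 14 + 10 + 15 + 5 + 6 + 5
nu = 55

55


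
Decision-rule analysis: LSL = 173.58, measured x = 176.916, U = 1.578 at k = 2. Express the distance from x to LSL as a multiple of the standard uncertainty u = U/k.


u = U / k = 1.578 / 2 = 0.789
margin = |LSL - x| = |173.58 - 176.916| = 3.336
z = margin / u = 3.336 / 0.789
z = 4.2281

4.2281


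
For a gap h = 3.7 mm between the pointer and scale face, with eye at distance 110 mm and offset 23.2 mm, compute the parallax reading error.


error = h * offset / d
= 3.7 * 23.2 / 110
= 0.7804

0.7804


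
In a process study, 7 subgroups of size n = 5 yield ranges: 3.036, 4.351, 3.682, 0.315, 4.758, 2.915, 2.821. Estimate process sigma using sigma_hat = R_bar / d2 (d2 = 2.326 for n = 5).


R_bar = (3.036 + 4.351 + 3.682 + 0.315 + 4.758 + 2.915 + 2.821) / 7
R_bar = 21.878 / 7 = 3.1254286
sigma_hat = R_bar / d2 = 3.1254286 / 2.326 = 1.3437

1.3437


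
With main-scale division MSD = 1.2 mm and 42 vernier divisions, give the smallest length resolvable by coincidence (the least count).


LC = MSD / n_div
= 1.2 / 42
= 0.0286

0.0286


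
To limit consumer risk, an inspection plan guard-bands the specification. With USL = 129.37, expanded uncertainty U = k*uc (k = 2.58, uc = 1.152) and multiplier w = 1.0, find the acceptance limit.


U = k * uc = 2.58 * 1.152 = 2.97216
guard band g = w * U = 1.0 * 2.97216 = 2.97216
AL = USL - g = 129.37 - 2.97216
AL = 126.3978

126.3978


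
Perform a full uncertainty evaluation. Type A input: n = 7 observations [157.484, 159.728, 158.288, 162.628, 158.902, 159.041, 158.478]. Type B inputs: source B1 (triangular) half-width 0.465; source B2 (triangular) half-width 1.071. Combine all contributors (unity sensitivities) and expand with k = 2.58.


mean = (157.484 + 159.728 + 158.288 + 162.628 + 158.902 + 159.041 + 158.478) / 7 = 159.2212857
s = sqrt(sum((x - mean)^2)/(n-1)) = 1.6552223
u_A = s / sqrt(n) = 1.6552223 / sqrt(7) = 0.62561522
u_B1 = 0.465 / sqrt(6) = 0.18983546
u_B2 = 1.071 / sqrt(6) = 0.43723392
uc = sqrt(0.62561522^2 + 0.18983546^2 + 0.43723392^2) = 0.78651472
U = k * uc = 2.58 * 0.78651472
U = 2.0292

2.0292


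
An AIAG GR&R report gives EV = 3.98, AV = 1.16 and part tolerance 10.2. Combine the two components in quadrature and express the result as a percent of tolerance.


GRR = sqrt(EV^2 + AV^2) = sqrt(3.98^2 + 1.16^2) = 4.1456001
%GRR = GRR / tol * 100 = 4.1456001 / 10.2 * 100
%GRR = 40.6431

40.6431


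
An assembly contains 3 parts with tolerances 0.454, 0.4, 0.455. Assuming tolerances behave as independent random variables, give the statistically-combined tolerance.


RSS = sqrt(0.454^2 + 0.4^2 + 0.455^2)
= sqrt(0.573141)
= 0.7571

0.7571


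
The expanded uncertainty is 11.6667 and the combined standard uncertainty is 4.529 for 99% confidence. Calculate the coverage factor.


k = U / uc
k = 11.6667 / 4.529
k = 2.576

2.576


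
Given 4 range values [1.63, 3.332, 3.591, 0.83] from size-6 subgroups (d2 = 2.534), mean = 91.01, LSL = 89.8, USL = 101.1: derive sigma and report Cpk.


R_bar = (1.63 + 3.332 + 3.591 + 0.83) / 4 = 2.34575
sigma = R_bar / d2 = 2.34575 / 2.534 = 0.92571034
Cp = (USL - LSL)/(6*sigma) = (101.1 - 89.8)/(6*0.92571034) = 2.0345
Cpu = (101.1 - 91.01)/(3*0.92571034) = 3.6332
Cpl = (91.01 - 89.8)/(3*0.92571034) = 0.4357
Cpk = min(Cpu, Cpl) = 0.4357

0.4357


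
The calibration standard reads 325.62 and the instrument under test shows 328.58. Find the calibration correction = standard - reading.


Correction = standard - reading
= 325.62 - 328.58
= -2.9600

-2.9600


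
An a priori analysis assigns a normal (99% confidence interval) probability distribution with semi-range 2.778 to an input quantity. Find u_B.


u_B = half_width / 2.576
u_B = 2.778 / 2.576
u_B = 1.0784

1.0784


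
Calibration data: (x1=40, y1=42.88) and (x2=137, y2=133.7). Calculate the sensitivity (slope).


slope = (y2 - y1) / (x2 - x1)
= (133.7 - 42.88) / (137 - 40)
= 90.8200 / 97
= 0.9363

0.9363


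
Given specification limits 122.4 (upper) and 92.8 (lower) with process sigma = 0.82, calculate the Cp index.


Cp = (USL - LSL) / (6 * sigma)
= (122.4 - 92.8) / (6 * 0.82)
= 29.6000 / 4.9200
= 6.0163

6.0163


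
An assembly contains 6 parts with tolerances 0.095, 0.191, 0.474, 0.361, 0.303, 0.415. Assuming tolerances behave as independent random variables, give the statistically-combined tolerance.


RSS = sqrt(0.095^2 + 0.191^2 + 0.474^2 + 0.361^2 + 0.303^2 + 0.415^2)
= sqrt(0.664537)
= 0.8152

0.8152


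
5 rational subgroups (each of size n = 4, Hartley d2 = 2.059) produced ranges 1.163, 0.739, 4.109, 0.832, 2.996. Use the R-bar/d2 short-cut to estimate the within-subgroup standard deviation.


R_bar = (1.163 + 0.739 + 4.109 + 0.832 + 2.996) / 5
R_bar = 9.839 / 5 = 1.9678
sigma_hat = R_bar / d2 = 1.9678 / 2.059 = 0.9557

0.9557


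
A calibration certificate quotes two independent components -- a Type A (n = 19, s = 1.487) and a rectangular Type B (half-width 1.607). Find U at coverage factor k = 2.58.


u_A = s / sqrt(n) = 1.487 / sqrt(19) = 0.3411412
u_B = half_width / sqrt(3) = 1.607 / sqrt(3) = 0.92780188
uc = sqrt(u_A^2 + u_B^2) = sqrt(0.3411412^2 + 0.92780188^2) = 0.98853106
U = k * uc = 2.58 * 0.98853106
U = 2.5504

2.5504


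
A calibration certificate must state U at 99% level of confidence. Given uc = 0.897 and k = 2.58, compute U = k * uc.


U = k * uc
U = 2.58 * 0.897
U = 2.3143

2.3143


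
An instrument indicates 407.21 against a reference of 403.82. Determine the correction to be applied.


Correction = standard - reading
= 403.82 - 407.21
= -3.3900

-3.3900


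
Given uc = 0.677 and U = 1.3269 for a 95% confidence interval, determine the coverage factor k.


k = U / uc
k = 1.3269 / 0.677
k = 1.96

1.96


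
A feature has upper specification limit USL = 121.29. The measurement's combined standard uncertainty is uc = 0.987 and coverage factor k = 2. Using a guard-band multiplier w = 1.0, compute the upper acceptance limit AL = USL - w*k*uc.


U = k * uc = 2 * 0.987 = 1.974
guard band g = w * U = 1.0 * 1.974 = 1.974
AL = USL - g = 121.29 - 1.974
AL = 119.3160

119.3160


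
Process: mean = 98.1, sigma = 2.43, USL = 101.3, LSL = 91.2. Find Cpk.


Cpu = (USL - mean) / (3*sigma) = (101.3 - 98.1) / (3*2.43) = 0.4390
Cpl = (mean - LSL) / (3*sigma) = (98.1 - 91.2) / (3*2.43) = 0.9465
Cpk = min(Cpu, Cpl) = 0.4390

0.4390


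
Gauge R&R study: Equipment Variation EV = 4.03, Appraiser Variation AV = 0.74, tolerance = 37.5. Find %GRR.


GRR = sqrt(EV^2 + AV^2) = sqrt(4.03^2 + 0.74^2) = 4.0973772
%GRR = GRR / tol * 100 = 4.0973772 / 37.5 * 100
%GRR = 10.9263

10.9263


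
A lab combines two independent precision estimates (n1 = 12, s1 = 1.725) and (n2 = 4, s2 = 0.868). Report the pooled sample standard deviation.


s_p = sqrt(((n1-1)*s1^2 + (n2-1)*s2^2) / (n1+n2-2))
numerator = (12-1)*1.725^2 + (4-1)*0.868^2 = 32.731875 + 2.260272 = 34.992147
denominator = 12 + 4 - 2 = 14
s_p^2 = 34.992147 / 14 = 2.4994391
s_p = sqrt(2.4994391) = 1.5810

1.5810


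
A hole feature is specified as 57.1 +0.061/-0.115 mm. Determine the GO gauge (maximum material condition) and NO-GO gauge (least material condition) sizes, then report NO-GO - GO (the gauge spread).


GO = nominal - lower_tol (smallest hole = maximum material condition)
GO = 57.1 - 0.115 = 56.985
NO-GO = nominal + upper_tol (largest hole = least material condition)
NO-GO = 57.1 + 0.061 = 57.161
spread = NO-GO - GO = 57.161 - 56.985 = 0.1760

0.1760


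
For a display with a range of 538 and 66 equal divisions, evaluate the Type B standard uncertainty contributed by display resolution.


resolution = range / divisions
resolution = 538 / 66 = 8.1515152
u_res = resolution / (2*sqrt(3))
u_res = 8.1515152 / 3.4641016
u_res = 2.3531

2.3531


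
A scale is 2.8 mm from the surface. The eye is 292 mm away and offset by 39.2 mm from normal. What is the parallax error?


error = h * offset / d
= 2.8 * 39.2 / 292
= 0.3759

0.3759


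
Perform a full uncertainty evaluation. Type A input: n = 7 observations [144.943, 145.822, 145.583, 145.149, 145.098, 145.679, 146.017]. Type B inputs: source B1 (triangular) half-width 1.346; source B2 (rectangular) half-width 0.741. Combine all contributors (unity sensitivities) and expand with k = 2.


mean = (144.943 + 145.822 + 145.583 + 145.149 + 145.098 + 145.679 + 146.017) / 7 = 145.4701429
s = sqrt(sum((x - mean)^2)/(n-1)) = 0.40798629
u_A = s / sqrt(n) = 0.40798629 / sqrt(7) = 0.15420432
u_B1 = 1.346 / sqrt(6) = 0.5495022
u_B2 = 0.741 / sqrt(3) = 0.42781655
uc = sqrt(0.15420432^2 + 0.5495022^2 + 0.42781655^2) = 0.71327319
U = k * uc = 2 * 0.71327319
U = 1.4265

1.4265


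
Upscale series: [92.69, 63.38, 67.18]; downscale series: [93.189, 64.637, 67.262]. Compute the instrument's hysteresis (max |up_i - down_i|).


|92.69 - 93.189| = 0.4990
|63.38 - 64.637| = 1.2570
|67.18 - 67.262| = 0.0820
hysteresis = max(diffs) = 1.2570

1.2570


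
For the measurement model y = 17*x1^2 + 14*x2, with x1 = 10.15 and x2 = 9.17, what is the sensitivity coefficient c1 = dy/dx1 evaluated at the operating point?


y = 17*x1^2 + 14*x2
dy/dx1 = 2*17*x1
Evaluate at x1 = 10.15: c1 = 34 * 10.15
c1 = 345.1000

345.1000


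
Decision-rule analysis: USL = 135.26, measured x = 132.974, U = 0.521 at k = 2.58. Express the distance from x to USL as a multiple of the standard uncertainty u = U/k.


u = U / k = 0.521 / 2.58 = 0.20193798
margin = |USL - x| = |135.26 - 132.974| = 2.286
z = margin / u = 2.286 / 0.20193798
z = 11.3203

11.3203


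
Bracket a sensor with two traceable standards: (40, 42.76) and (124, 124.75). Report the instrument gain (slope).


slope = (y2 - y1) / (x2 - x1)
= (124.75 - 42.76) / (124 - 40)
= 81.9900 / 84
= 0.9761

0.9761


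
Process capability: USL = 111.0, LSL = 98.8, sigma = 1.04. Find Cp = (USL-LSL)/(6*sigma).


Cp = (USL - LSL) / (6 * sigma)
= (111.0 - 98.8) / (6 * 1.04)
= 12.2000 / 6.2400
= 1.9551

1.9551


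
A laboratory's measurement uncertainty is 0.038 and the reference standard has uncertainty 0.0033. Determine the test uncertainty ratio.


TUR = u_lab / u_ref
= 0.038 / 0.0033
= 11.5152

11.5152


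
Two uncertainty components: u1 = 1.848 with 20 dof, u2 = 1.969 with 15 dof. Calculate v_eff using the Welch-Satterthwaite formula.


uc = sqrt(u1^2 + u2^2) = sqrt(1.848^2 + 1.969^2) = 2.7003824
v_eff = uc^4 / (u1^4/v1 + u2^4/v2)
= 2.7003824^4 / (1.848^4/20 + 1.969^4/15)
= 53.174214 / 1.5852019
v_eff = 33.5441

33.5441


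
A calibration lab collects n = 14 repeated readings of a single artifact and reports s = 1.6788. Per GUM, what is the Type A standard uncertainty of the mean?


u_A = s / sqrt(n)
u_A = 1.6788 / sqrt(14)
u_A = 1.6788 / 3.7416574
u_A = 0.4487

0.4487


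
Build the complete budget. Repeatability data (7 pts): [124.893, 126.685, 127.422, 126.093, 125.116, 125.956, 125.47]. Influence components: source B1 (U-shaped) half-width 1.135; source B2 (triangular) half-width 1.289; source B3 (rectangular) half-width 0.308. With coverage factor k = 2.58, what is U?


mean = (124.893 + 126.685 + 127.422 + 126.093 + 125.116 + 125.956 + 125.47) / 7 = 125.9478571
s = sqrt(sum((x - mean)^2)/(n-1)) = 0.89169005
u_A = s / sqrt(n) = 0.89169005 / sqrt(7) = 0.33702716
u_B1 = 1.135 / sqrt(2) = 0.8025662
u_B2 = 1.289 / sqrt(6) = 0.52623205
u_B3 = 0.308 / sqrt(3) = 0.17782388
uc = sqrt(0.33702716^2 + 0.8025662^2 + 0.52623205^2 + 0.17782388^2) = 1.0325896
U = k * uc = 2.58 * 1.0325896
U = 2.6641

2.6641


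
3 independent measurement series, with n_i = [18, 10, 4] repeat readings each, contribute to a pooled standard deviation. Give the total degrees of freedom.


nu = sum_i (n_i - 1)
nu = ((18 - 1) + (10 - 1) + (4 - 1))
nu = 17 + 9 + 3
nu = 29

29


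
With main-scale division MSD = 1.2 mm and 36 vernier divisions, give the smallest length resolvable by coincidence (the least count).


LC = MSD / n_div
= 1.2 / 36
= 0.0333

0.0333


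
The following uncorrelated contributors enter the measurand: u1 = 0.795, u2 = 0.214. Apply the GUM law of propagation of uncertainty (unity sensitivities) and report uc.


uc = sqrt(0.795^2 + 0.214^2)
uc = sqrt(0.677821)
uc = 0.8233

0.8233


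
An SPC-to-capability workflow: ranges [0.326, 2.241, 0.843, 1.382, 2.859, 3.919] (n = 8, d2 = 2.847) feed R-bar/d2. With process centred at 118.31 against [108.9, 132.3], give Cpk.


R_bar = (0.326 + 2.241 + 0.843 + 1.382 + 2.859 + 3.919) / 6 = 1.9283333
sigma = R_bar / d2 = 1.9283333 / 2.847 = 0.67732115
Cp = (USL - LSL)/(6*sigma) = (132.3 - 108.9)/(6*0.67732115) = 5.7580
Cpu = (132.3 - 118.31)/(3*0.67732115) = 6.8850
Cpl = (118.31 - 108.9)/(3*0.67732115) = 4.6310
Cpk = min(Cpu, Cpl) = 4.6310

4.6310


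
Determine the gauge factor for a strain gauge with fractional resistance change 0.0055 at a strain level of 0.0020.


GF = (dR/R) / epsilon
= 0.0055 / 0.0020
= 2.7500

2.7500


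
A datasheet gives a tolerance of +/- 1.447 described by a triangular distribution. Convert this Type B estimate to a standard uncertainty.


u_B = half_width / sqrt(6)
u_B = 1.447 / 2.4494897
u_B = 0.5907

0.5907


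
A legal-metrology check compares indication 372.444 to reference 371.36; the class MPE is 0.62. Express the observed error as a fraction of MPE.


e = indication - reference = 372.444 - 371.36 = 1.0840
|e| = 1.0840
ratio = |e| / MPE = 1.0840 / 0.62
ratio = 1.7484

1.7484


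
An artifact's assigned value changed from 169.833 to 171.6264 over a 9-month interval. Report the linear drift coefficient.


rate = (v2 - v1) / months
= (171.6264 - 169.833) / 9
= 1.7934 / 9
= 0.1993

0.1993


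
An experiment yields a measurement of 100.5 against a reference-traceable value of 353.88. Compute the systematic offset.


Systematic error = measured - true
= 100.5 - 353.88
= -253.3800

-253.3800


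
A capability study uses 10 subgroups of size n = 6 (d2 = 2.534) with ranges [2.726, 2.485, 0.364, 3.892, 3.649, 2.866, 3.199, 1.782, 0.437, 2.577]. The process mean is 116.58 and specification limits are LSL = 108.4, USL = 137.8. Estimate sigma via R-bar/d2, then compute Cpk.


R_bar = (2.726 + 2.485 + 0.364 + 3.892 + 3.649 + 2.866 + 3.199 + 1.782 + 0.437 + 2.577) / 10 = 2.3977
sigma = R_bar / d2 = 2.3977 / 2.534 = 0.94621152
Cp = (USL - LSL)/(6*sigma) = (137.8 - 108.4)/(6*0.94621152) = 5.1785
Cpu = (137.8 - 116.58)/(3*0.94621152) = 7.4754
Cpl = (116.58 - 108.4)/(3*0.94621152) = 2.8817
Cpk = min(Cpu, Cpl) = 2.8817

2.8817


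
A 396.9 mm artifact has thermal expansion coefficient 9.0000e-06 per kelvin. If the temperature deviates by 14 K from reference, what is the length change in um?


dL = L * alpha * dT
= 396.9 * 9.0000e-06 * 14
= 0.0500094 mm
dL_um = 0.0500094 * 1000 = 50.0094 um

50.0094


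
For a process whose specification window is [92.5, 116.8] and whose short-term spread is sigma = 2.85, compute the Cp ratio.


Cp = (USL - LSL) / (6 * sigma)
= (116.8 - 92.5) / (6 * 2.85)
= 24.3000 / 17.1000
= 1.4211

1.4211


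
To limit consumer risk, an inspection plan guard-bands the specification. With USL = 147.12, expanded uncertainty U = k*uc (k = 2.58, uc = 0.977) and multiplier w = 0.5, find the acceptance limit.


U = k * uc = 2.58 * 0.977 = 2.52066
guard band g = w * U = 0.5 * 2.52066 = 1.26033
AL = USL - g = 147.12 - 1.26033
AL = 145.8597

145.8597


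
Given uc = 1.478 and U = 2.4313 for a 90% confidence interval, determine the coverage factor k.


k = U / uc
k = 2.4313 / 1.478
k = 1.645

1.645


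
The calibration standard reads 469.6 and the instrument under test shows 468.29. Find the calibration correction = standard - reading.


Correction = standard - reading
= 469.6 - 468.29
= 1.3100

1.3100


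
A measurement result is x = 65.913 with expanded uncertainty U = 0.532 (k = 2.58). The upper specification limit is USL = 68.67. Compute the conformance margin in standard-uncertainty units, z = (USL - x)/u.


u = U / k = 0.532 / 2.58 = 0.20620155
margin = |USL - x| = |68.67 - 65.913| = 2.757
z = margin / u = 2.757 / 0.20620155
z = 13.3704

13.3704


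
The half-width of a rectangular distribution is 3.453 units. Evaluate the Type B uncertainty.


u_B = half_width / sqrt(3)
u_B = 3.453 / 1.7320508
u_B = 1.9936

1.9936


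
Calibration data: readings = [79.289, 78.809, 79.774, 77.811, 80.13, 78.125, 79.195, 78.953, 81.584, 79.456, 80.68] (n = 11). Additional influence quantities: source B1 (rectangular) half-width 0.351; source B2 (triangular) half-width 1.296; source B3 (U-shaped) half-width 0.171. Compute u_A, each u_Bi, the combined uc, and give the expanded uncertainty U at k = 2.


mean = (79.289 + 78.809 + 79.774 + 77.811 + 80.13 + 78.125 + 79.195 + 78.953 + 81.584 + 79.456 + 80.68) / 11 = 79.43690909
s = sqrt(sum((x - mean)^2)/(n-1)) = 1.0873438
u_A = s / sqrt(n) = 1.0873438 / sqrt(11) = 0.32784649
u_B1 = 0.351 / sqrt(3) = 0.20264994
u_B2 = 1.296 / sqrt(6) = 0.52908978
u_B3 = 0.171 / sqrt(2) = 0.12091526
uc = sqrt(0.32784649^2 + 0.20264994^2 + 0.52908978^2 + 0.12091526^2) = 0.66566269
U = k * uc = 2 * 0.66566269
U = 1.3313

1.3313


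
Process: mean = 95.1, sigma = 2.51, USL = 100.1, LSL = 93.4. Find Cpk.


Cpu = (USL - mean) / (3*sigma) = (100.1 - 95.1) / (3*2.51) = 0.6640
Cpl = (mean - LSL) / (3*sigma) = (95.1 - 93.4) / (3*2.51) = 0.2258
Cpk = min(Cpu, Cpl) = 0.2258

0.2258


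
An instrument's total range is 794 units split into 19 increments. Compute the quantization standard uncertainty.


resolution = range / divisions
resolution = 794 / 19 = 41.789474
u_res = resolution / (2*sqrt(3))
u_res = 41.789474 / 3.4641016
u_res = 12.0636

12.0636


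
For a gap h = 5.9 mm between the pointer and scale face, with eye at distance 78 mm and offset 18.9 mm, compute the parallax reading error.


error = h * offset / d
= 5.9 * 18.9 / 78
= 1.4296

1.4296


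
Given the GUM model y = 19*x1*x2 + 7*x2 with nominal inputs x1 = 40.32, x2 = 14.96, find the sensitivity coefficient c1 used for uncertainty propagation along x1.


y = 19*x1*x2 + 7*x2
dy/dx1 = 19*x2
Evaluate at x2 = 14.96: c1 = 19 * 14.96
c1 = 284.2400

284.2400


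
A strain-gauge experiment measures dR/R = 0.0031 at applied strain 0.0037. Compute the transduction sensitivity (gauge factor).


GF = (dR/R) / epsilon
= 0.0031 / 0.0037
= 0.8378

0.8378


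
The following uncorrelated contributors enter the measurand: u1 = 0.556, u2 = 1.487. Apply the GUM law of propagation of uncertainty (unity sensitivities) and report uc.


uc = sqrt(0.556^2 + 1.487^2)
uc = sqrt(2.520305)
uc = 1.5875

1.5875


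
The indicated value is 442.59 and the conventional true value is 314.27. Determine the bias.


Systematic error = measured - true
= 442.59 - 314.27
= 128.3200

128.3200


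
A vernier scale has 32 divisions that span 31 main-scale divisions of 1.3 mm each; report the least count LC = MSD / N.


LC = MSD / n_div
= 1.3 / 32
= 0.0406

0.0406


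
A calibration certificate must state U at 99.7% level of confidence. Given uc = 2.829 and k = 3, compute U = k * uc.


U = k * uc
U = 3 * 2.829
U = 8.4870

8.4870


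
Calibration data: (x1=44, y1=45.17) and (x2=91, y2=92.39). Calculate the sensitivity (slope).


slope = (y2 - y1) / (x2 - x1)
= (92.39 - 45.17) / (91 - 44)
= 47.2200 / 47
= 1.0047

1.0047


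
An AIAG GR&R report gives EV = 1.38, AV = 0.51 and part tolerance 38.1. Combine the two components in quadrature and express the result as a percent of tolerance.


GRR = sqrt(EV^2 + AV^2) = sqrt(1.38^2 + 0.51^2) = 1.471224
%GRR = GRR / tol * 100 = 1.471224 / 38.1 * 100
%GRR = 3.8615

3.8615


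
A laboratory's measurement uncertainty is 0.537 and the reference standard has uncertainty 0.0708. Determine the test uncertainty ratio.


TUR = u_lab / u_ref
= 0.537 / 0.0708
= 7.5847

7.5847


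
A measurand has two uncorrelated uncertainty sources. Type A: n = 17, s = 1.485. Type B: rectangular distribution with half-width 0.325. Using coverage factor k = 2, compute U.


u_A = s / sqrt(n) = 1.485 / sqrt(17) = 0.3601654
u_B = half_width / sqrt(3) = 0.325 / sqrt(3) = 0.18763884
uc = sqrt(u_A^2 + u_B^2) = sqrt(0.3601654^2 + 0.18763884^2) = 0.40611261
U = k * uc = 2 * 0.40611261
U = 0.8122

0.8122


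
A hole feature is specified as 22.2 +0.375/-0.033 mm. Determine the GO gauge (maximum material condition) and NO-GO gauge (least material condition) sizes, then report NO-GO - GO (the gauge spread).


GO = nominal - lower_tol (smallest hole = maximum material condition)
GO = 22.2 - 0.033 = 22.167
NO-GO = nominal + upper_tol (largest hole = least material condition)
NO-GO = 22.2 + 0.375 = 22.575
spread = NO-GO - GO = 22.575 - 22.167 = 0.4080

0.4080


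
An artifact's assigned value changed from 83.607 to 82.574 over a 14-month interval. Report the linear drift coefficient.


rate = (v2 - v1) / months
= (82.574 - 83.607) / 14
= -1.0330 / 14
= -0.0738

-0.0738


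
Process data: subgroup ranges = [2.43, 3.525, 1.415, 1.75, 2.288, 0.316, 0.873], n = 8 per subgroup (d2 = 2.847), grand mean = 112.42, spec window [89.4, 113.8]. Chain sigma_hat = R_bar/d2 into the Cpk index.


R_bar = (2.43 + 3.525 + 1.415 + 1.75 + 2.288 + 0.316 + 0.873) / 7 = 1.7995714
sigma = R_bar / d2 = 1.7995714 / 2.847 = 0.63209392
Cp = (USL - LSL)/(6*sigma) = (113.8 - 89.4)/(6*0.63209392) = 6.4336
Cpu = (113.8 - 112.42)/(3*0.63209392) = 0.7277
Cpl = (112.42 - 89.4)/(3*0.63209392) = 12.1395
Cpk = min(Cpu, Cpl) = 0.7277

0.7277


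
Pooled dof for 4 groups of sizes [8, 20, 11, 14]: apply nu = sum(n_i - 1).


nu = sum_i (n_i - 1)
nu = ((8 - 1) + (20 - 1) + (11 - 1) + (14 - 1))
nu = 7 + 19 + 10 + 13
nu = 49

49


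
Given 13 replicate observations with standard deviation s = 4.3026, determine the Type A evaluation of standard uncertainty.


u_A = s / sqrt(n)
u_A = 4.3026 / sqrt(13)
u_A = 4.3026 / 3.6055513
u_A = 1.1933

1.1933


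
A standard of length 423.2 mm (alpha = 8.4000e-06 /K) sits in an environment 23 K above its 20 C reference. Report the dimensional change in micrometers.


dL = L * alpha * dT
= 423.2 * 8.4000e-06 * 23
= 0.0817622 mm
dL_um = 0.0817622 * 1000 = 81.7622 um

81.7622


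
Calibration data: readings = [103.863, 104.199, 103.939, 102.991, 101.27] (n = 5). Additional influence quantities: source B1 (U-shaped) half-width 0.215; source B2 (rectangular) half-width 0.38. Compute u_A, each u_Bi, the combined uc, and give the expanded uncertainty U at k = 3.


mean = (103.863 + 104.199 + 103.939 + 102.991 + 101.27) / 5 = 103.2524
s = sqrt(sum((x - mean)^2)/(n-1)) = 1.1977628
u_A = s / sqrt(n) = 1.1977628 / sqrt(5) = 0.53565581
u_B1 = 0.215 / sqrt(2) = 0.15202796
u_B2 = 0.38 / sqrt(3) = 0.2193931
uc = sqrt(0.53565581^2 + 0.15202796^2 + 0.2193931^2) = 0.59847555
U = k * uc = 3 * 0.59847555
U = 1.7954

1.7954


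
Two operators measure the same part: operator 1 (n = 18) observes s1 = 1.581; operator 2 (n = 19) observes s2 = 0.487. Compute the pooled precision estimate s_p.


s_p = sqrt(((n1-1)*s1^2 + (n2-1)*s2^2) / (n1+n2-2))
numerator = (18-1)*1.581^2 + (19-1)*0.487^2 = 42.492537 + 4.269042 = 46.761579
denominator = 18 + 19 - 2 = 35
s_p^2 = 46.761579 / 35 = 1.3360451
s_p = sqrt(1.3360451) = 1.1559

1.1559


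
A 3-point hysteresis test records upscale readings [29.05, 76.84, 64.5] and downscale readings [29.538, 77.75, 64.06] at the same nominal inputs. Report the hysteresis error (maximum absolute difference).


|29.05 - 29.538| = 0.4880
|76.84 - 77.75| = 0.9100
|64.5 - 64.06| = 0.4400
hysteresis = max(diffs) = 0.9100

0.9100


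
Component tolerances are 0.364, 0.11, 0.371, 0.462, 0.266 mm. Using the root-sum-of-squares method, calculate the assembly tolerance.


RSS = sqrt(0.364^2 + 0.11^2 + 0.371^2 + 0.462^2 + 0.266^2)
= sqrt(0.566437)
= 0.7526

0.7526


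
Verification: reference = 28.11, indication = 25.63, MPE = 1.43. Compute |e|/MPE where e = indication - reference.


e = indication - reference = 25.63 - 28.11 = -2.4800
|e| = 2.4800
ratio = |e| / MPE = 2.4800 / 1.43
ratio = 1.7343

1.7343


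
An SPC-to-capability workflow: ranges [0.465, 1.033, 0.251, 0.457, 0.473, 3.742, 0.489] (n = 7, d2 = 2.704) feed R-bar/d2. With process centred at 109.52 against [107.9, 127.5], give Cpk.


R_bar = (0.465 + 1.033 + 0.251 + 0.457 + 0.473 + 3.742 + 0.489) / 7 = 0.98714286
sigma = R_bar / d2 = 0.98714286 / 2.704 = 0.36506763
Cp = (USL - LSL)/(6*sigma) = (127.5 - 107.9)/(6*0.36506763) = 8.9481
Cpu = (127.5 - 109.52)/(3*0.36506763) = 16.4170
Cpl = (109.52 - 107.9)/(3*0.36506763) = 1.4792
Cpk = min(Cpu, Cpl) = 1.4792

1.4792


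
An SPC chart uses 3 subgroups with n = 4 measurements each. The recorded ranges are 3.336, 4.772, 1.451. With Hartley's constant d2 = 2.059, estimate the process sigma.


R_bar = (3.336 + 4.772 + 1.451) / 3
R_bar = 9.559 / 3 = 3.1863333
sigma_hat = R_bar / d2 = 3.1863333 / 2.059 = 1.5475

1.5475


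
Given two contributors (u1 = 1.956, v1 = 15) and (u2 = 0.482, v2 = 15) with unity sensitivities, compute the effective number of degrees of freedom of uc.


uc = sqrt(u1^2 + u2^2) = sqrt(1.956^2 + 0.482^2) = 2.0145123
v_eff = uc^4 / (u1^4/v1 + u2^4/v2)
= 2.0145123^4 / (1.956^4/15 + 0.482^4/15)
= 16.469473 / 0.97945071
v_eff = 16.8150

16.8150


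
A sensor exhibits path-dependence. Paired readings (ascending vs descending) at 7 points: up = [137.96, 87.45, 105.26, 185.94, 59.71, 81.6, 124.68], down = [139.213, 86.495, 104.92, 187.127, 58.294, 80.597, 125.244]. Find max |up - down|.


|137.96 - 139.213| = 1.2530
|87.45 - 86.495| = 0.9550
|105.26 - 104.92| = 0.3400
|185.94 - 187.127| = 1.1870
|59.71 - 58.294| = 1.4160
|81.6 - 80.597| = 1.0030
|124.68 - 125.244| = 0.5640
hysteresis = max(diffs) = 1.4160

1.4160


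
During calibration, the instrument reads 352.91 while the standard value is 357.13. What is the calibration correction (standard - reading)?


Correction = standard - reading
= 357.13 - 352.91
= 4.2200

4.2200


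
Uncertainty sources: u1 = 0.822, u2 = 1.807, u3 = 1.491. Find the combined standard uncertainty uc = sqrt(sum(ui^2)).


uc = sqrt(0.822^2 + 1.807^2 + 1.491^2)
uc = sqrt(6.164014)
uc = 2.4827

2.4827


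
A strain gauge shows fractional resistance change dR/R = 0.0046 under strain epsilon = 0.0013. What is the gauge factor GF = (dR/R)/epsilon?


GF = (dR/R) / epsilon
= 0.0046 / 0.0013
= 3.5385

3.5385


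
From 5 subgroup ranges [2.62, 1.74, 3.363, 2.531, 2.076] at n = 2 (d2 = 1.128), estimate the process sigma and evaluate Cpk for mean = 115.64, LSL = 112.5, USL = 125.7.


R_bar = (2.62 + 1.74 + 3.363 + 2.531 + 2.076) / 5 = 2.466
sigma = R_bar / d2 = 2.466 / 1.128 = 2.1861702
Cp = (USL - LSL)/(6*sigma) = (125.7 - 112.5)/(6*2.1861702) = 1.0063
Cpu = (125.7 - 115.64)/(3*2.1861702) = 1.5339
Cpl = (115.64 - 112.5)/(3*2.1861702) = 0.4788
Cpk = min(Cpu, Cpl) = 0.4788

0.4788


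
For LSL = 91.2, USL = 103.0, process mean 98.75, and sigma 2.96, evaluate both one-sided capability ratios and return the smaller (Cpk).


Cpu = (USL - mean) / (3*sigma) = (103.0 - 98.75) / (3*2.96) = 0.4786
Cpl = (mean - LSL) / (3*sigma) = (98.75 - 91.2) / (3*2.96) = 0.8502
Cpk = min(Cpu, Cpl) = 0.4786

0.4786


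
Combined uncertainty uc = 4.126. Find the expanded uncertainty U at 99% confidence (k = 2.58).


U = k * uc
U = 2.58 * 4.126
U = 10.6451

10.6451


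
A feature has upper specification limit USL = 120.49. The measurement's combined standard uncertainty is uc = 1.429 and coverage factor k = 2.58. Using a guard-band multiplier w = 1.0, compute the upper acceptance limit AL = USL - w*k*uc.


U = k * uc = 2.58 * 1.429 = 3.68682
guard band g = w * U = 1.0 * 3.68682 = 3.68682
AL = USL - g = 120.49 - 3.68682
AL = 116.8032

116.8032


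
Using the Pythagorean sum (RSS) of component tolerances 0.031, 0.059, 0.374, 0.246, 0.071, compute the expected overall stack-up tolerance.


RSS = sqrt(0.031^2 + 0.059^2 + 0.374^2 + 0.246^2 + 0.071^2)
= sqrt(0.209875)
= 0.4581

0.4581


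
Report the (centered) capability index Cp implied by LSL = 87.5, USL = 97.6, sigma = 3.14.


Cp = (USL - LSL) / (6 * sigma)
= (97.6 - 87.5) / (6 * 3.14)
= 10.1000 / 18.8400
= 0.5361

0.5361


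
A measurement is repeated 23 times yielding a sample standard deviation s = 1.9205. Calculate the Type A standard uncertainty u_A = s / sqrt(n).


u_A = s / sqrt(n)
u_A = 1.9205 / sqrt(23)
u_A = 1.9205 / 4.7958315
u_A = 0.4005

0.4005


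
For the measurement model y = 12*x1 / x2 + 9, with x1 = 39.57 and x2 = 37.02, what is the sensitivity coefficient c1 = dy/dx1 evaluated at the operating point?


y = 12*x1 / x2 + 9
dy/dx1 = 12/x2
Evaluate at x2 = 37.02: c1 = 12 / 37.02
c1 = 0.3241

0.3241


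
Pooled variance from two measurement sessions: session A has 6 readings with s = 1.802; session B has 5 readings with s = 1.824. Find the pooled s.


s_p = sqrt(((n1-1)*s1^2 + (n2-1)*s2^2) / (n1+n2-2))
numerator = (6-1)*1.802^2 + (5-1)*1.824^2 = 16.23602 + 13.307904 = 29.543924
denominator = 6 + 5 - 2 = 9
s_p^2 = 29.543924 / 9 = 3.2826582
s_p = sqrt(3.2826582) = 1.8118

1.8118


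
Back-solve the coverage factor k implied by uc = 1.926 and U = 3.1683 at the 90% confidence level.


k = U / uc
k = 3.1683 / 1.926
k = 1.645

1.645


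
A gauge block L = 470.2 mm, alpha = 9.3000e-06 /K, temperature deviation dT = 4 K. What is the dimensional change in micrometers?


dL = L * alpha * dT
= 470.2 * 9.3000e-06 * 4
= 0.0174914 mm
dL_um = 0.0174914 * 1000 = 17.4914 um

17.4914


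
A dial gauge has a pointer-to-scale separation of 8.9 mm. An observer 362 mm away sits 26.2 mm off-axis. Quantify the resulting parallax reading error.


error = h * offset / d
= 8.9 * 26.2 / 362
= 0.6441

0.6441


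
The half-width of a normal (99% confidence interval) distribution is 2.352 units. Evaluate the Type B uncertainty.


u_B = half_width / 2.576
u_B = 2.352 / 2.576
u_B = 0.9130

0.9130


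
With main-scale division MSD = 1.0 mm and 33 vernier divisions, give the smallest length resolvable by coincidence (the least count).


LC = MSD / n_div
= 1.0 / 33
= 0.0303

0.0303


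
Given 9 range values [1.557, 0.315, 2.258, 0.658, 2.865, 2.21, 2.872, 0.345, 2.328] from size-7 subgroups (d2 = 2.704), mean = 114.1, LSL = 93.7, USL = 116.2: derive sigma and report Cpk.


R_bar = (1.557 + 0.315 + 2.258 + 0.658 + 2.865 + 2.21 + 2.872 + 0.345 + 2.328) / 9 = 1.712
sigma = R_bar / d2 = 1.712 / 2.704 = 0.63313609
Cp = (USL - LSL)/(6*sigma) = (116.2 - 93.7)/(6*0.63313609) = 5.9229
Cpu = (116.2 - 114.1)/(3*0.63313609) = 1.1056
Cpl = (114.1 - 93.7)/(3*0.63313609) = 10.7402
Cpk = min(Cpu, Cpl) = 1.1056

1.1056


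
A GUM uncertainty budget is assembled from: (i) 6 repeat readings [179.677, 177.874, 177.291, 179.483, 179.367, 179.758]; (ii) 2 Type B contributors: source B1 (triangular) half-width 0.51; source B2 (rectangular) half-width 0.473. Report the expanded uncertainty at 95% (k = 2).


mean = (179.677 + 177.874 + 177.291 + 179.483 + 179.367 + 179.758) / 6 = 178.9083333
s = sqrt(sum((x - mean)^2)/(n-1)) = 1.0525219
u_A = s / sqrt(n) = 1.0525219 / sqrt(6) = 0.42969027
u_B1 = 0.51 / sqrt(6) = 0.20820663
u_B2 = 0.473 / sqrt(3) = 0.27308668
uc = sqrt(0.42969027^2 + 0.20820663^2 + 0.27308668^2) = 0.5500546
U = k * uc = 2 * 0.5500546
U = 1.1001

1.1001


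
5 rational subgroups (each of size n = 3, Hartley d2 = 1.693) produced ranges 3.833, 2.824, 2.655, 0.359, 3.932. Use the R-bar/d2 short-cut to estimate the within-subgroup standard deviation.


R_bar = (3.833 + 2.824 + 2.655 + 0.359 + 3.932) / 5
R_bar = 13.603 / 5 = 2.7206
sigma_hat = R_bar / d2 = 2.7206 / 1.693 = 1.6070

1.6070


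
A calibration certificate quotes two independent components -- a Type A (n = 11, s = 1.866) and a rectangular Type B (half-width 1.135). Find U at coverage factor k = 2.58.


u_A = s / sqrt(n) = 1.866 / sqrt(11) = 0.56262017
u_B = half_width / sqrt(3) = 1.135 / sqrt(3) = 0.65529256
uc = sqrt(u_A^2 + u_B^2) = sqrt(0.56262017^2 + 0.65529256^2) = 0.86368385
U = k * uc = 2.58 * 0.86368385
U = 2.2283

2.2283


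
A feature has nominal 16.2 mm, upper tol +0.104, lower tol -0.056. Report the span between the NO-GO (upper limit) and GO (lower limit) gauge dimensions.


GO = nominal - lower_tol (smallest hole = maximum material condition)
GO = 16.2 - 0.056 = 16.144
NO-GO = nominal + upper_tol (largest hole = least material condition)
NO-GO = 16.2 + 0.104 = 16.304
spread = NO-GO - GO = 16.304 - 16.144 = 0.1600

0.1600


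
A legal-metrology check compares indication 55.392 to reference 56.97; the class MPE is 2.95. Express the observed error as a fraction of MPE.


e = indication - reference = 55.392 - 56.97 = -1.5780
|e| = 1.5780
ratio = |e| / MPE = 1.5780 / 2.95
ratio = 0.5349

0.5349


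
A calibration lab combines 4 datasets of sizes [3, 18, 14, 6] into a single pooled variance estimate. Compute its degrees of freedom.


nu = sum_i (n_i - 1)
nu = ((3 - 1) + (18 - 1) + (14 - 1) + (6 - 1))
nu = 2 + 17 + 13 + 5
nu = 37

37


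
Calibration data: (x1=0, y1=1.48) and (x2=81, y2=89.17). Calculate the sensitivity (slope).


slope = (y2 - y1) / (x2 - x1)
= (89.17 - 1.48) / (81 - 0)
= 87.6900 / 81
= 1.0826

1.0826


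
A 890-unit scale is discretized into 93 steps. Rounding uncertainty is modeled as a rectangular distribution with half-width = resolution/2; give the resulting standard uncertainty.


resolution = range / divisions
resolution = 890 / 93 = 9.5698925
u_res = resolution / (2*sqrt(3))
u_res = 9.5698925 / 3.4641016
u_res = 2.7626

2.7626


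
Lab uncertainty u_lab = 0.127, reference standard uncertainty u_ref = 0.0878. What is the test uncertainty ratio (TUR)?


TUR = u_lab / u_ref
= 0.127 / 0.0878
= 1.4465

1.4465


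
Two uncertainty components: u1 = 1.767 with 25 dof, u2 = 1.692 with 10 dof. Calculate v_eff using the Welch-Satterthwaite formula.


uc = sqrt(u1^2 + u2^2) = sqrt(1.767^2 + 1.692^2) = 2.4464572
v_eff = uc^4 / (u1^4/v1 + u2^4/v2)
= 2.4464572^4 / (1.767^4/25 + 1.692^4/10)
= 35.822054 / 1.2095466
v_eff = 29.6161

29.6161


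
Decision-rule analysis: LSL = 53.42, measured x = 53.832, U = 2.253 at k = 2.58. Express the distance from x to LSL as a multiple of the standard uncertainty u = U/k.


u = U / k = 2.253 / 2.58 = 0.87325581
margin = |LSL - x| = |53.42 - 53.832| = 0.412
z = margin / u = 0.412 / 0.87325581
z = 0.4718

0.4718


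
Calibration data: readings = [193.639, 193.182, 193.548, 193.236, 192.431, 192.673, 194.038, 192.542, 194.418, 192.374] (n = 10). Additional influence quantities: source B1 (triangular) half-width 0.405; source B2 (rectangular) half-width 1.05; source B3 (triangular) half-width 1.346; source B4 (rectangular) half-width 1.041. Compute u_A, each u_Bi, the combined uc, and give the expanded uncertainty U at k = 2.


mean = (193.639 + 193.182 + 193.548 + 193.236 + 192.431 + 192.673 + 194.038 + 192.542 + 194.418 + 192.374) / 10 = 193.2081
s = sqrt(sum((x - mean)^2)/(n-1)) = 0.70591839
u_A = s / sqrt(n) = 0.70591839 / sqrt(10) = 0.223231
u_B1 = 0.405 / sqrt(6) = 0.16534056
u_B2 = 1.05 / sqrt(3) = 0.60621778
u_B3 = 1.346 / sqrt(6) = 0.5495022
u_B4 = 1.041 / sqrt(3) = 0.60102163
uc = sqrt(0.223231^2 + 0.16534056^2 + 0.60621778^2 + 0.5495022^2 + 0.60102163^2) = 1.0525442
U = k * uc = 2 * 1.0525442
U = 2.1051

2.1051


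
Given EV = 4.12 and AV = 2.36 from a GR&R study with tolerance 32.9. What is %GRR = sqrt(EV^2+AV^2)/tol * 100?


GRR = sqrt(EV^2 + AV^2) = sqrt(4.12^2 + 2.36^2) = 4.7480522
%GRR = GRR / tol * 100 = 4.7480522 / 32.9 * 100
%GRR = 14.4318

14.4318
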